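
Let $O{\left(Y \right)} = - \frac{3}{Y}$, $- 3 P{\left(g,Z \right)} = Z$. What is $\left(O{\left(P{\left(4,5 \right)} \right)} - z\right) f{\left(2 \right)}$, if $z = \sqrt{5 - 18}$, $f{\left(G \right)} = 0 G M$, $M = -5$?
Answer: $0$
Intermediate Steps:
$P{\left(g,Z \right)} = - \frac{Z}{3}$
$f{\left(G \right)} = 0$ ($f{\left(G \right)} = 0 G \left(-5\right) = 0 \left(-5\right) = 0$)
$z = i \sqrt{13}$ ($z = \sqrt{-13} = i \sqrt{13} \approx 3.6056 i$)
$\left(O{\left(P{\left(4,5 \right)} \right)} - z\right) f{\left(2 \right)} = \left(- \frac{3}{\left(- \frac{1}{3}\right) 5} - i \sqrt{13}\right) 0 = \left(- \frac{3}{- \frac{5}{3}} - i \sqrt{13}\right) 0 = \left(\left(-3\right) \left(- \frac{3}{5}\right) - i \sqrt{13}\right) 0 = \left(\frac{9}{5} - i \sqrt{13}\right) 0 = 0$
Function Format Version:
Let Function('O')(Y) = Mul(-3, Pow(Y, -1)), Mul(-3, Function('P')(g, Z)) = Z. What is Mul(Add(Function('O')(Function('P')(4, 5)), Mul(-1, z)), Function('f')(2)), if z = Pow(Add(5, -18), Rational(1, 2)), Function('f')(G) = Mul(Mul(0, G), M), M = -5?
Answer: 0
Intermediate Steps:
Function('P')(g, Z) = Mul(Rational(-1, 3), Z)
Function('f')(G) = 0 (Function('f')(G) = Mul(Mul(0, G), -5) = Mul(0, -5) = 0)
z = Mul(I, Pow(13, Rational(1, 2))) (z = Pow(-13, Rational(1, 2)) = Mul(I, Pow(13, Rational(1, 2))) ≈ Mul(3.6056, I))
Mul(Add(Function('O')(Function('P')(4, 5)), Mul(-1, z)), Function('f')(2)) = Mul(Add(Mul(-3, Pow(Mul(Rational(-1, 3), 5), -1)), Mul(-1, Mul(I, Pow(13, Rational(1, 2))))), 0) = Mul(Add(Mul(-3, Pow(Rational(-5, 3), -1)), Mul(-1, I, Pow(13, Rational(1, 2)))), 0) = Mul(Add(Mul(-3, Rational(-3, 5)), Mul(-1, I, Pow(13, Rational(1, 2)))), 0) = Mul(Add(Rational(9, 5), Mul(-1, I, Pow(13, Rational(1, 2)))), 0) = 0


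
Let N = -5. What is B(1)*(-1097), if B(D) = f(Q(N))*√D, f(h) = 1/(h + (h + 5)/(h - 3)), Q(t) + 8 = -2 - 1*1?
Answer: 7679/74 ≈ 103.77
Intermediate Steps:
Q(t) = -11 (Q(t) = -8 + (-2 - 1*1) = -8 + (-2 - 1) = -8 - 3 = -11)
f(h) = 1/(h + (5 + h)/(-3 + h))
B(D) = -7*√D/74 (B(D) = ((-3 - 11)/(5 + (-11)² - 2*(-11)))*√D = (-14/(5 + 121 + 22))*√D = (-14/148)*√D = ((1/148)*(-14))*√D = -7*√D/74)
B(1)*(-1097) = -7*√1/74*(-1097) = -7/74*1*(-1097) = -7/74*(-1097) = 7679/74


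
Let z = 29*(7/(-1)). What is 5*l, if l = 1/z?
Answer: -5/203 ≈ -0.024631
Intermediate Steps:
z = -203 (z = 29*(7*(-1)) = 29*(-7) = -203)
l = -1/203 (l = 1/(-203) = -1/203 ≈ -0.0049261)
5*l = 5*(-1/203) = -5/203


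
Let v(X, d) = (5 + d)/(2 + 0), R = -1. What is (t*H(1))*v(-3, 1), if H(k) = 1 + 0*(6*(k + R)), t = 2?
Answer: 6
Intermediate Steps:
v(X, d) = 5/2 + d/2 (v(X, d) = (5 + d)/2 = (5 + d)*(½) = 5/2 + d/2)
H(k) = 1 (H(k) = 1 + 0*(6*(k - 1)) = 1 + 0*(6*(-1 + k)) = 1 + 0*(-6 + 6*k) = 1 + 0 = 1)
(t*H(1))*v(-3, 1) = (2*1)*(5/2 + (½)*1) = 2*(5/2 + ½) = 2*3 = 6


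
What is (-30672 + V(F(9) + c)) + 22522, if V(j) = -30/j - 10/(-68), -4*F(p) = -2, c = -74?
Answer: -13576975/1666 ≈ -8149.4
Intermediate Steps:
F(p) = ½ (F(p) = -¼*(-2) = ½)
V(j) = 5/34 - 30/j (V(j) = -30/j - 10*(-1/68) = -30/j + 5/34 = 5/34 - 30/j)
(-30672 + V(F(9) + c)) + 22522 = (-30672 + (5/34 - 30/(½ - 74))) + 22522 = (-30672 + (5/34 - 30/(-147/2))) + 22522 = (-30672 + (5/34 - 30*(-2/147))) + 22522 = (-30672 + (5/34 + 20/49)) + 22522 = (-30672 + 925/1666) + 22522 = -51098627/1666 + 22522 = -13576975/1666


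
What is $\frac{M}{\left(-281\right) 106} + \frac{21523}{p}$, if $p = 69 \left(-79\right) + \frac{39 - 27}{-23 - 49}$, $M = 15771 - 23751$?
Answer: $- \frac{1792751304}{487105351} \approx -3.6804$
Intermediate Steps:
$M = -7980$ ($M = 15771 - 23751 = -7980$)
$p = - \frac{32707}{6}$ ($p = -5451 + \frac{12}{-72} = -5451 + 12 \left(- \frac{1}{72}\right) = -5451 - \frac{1}{6} = - \frac{32707}{6} \approx -5451.2$)
$\frac{M}{\left(-281\right) 106} + \frac{21523}{p} = - \frac{7980}{\left(-281\right) 106} + \frac{21523}{- \frac{32707}{6}} = - \frac{7980}{-29786} + 21523 \left(- \frac{6}{32707}\right) = \left(-7980\right) \left(- \frac{1}{29786}\right) - \frac{129138}{32707} = \frac{3990}{14893} - \frac{129138}{32707} = - \frac{1792751304}{487105351}$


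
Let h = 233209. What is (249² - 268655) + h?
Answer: 26555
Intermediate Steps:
(249² - 268655) + h = (249² - 268655) + 233209 = (62001 - 268655) + 233209 = -206654 + 233209 = 26555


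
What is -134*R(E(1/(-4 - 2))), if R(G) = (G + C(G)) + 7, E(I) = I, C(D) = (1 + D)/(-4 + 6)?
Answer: -1943/2 ≈ -971.50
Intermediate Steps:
C(D) = ½ + D/2 (C(D) = (1 + D)/2 = (1 + D)*(½) = ½ + D/2)
R(G) = 15/2 + 3*G/2 (R(G) = (G + (½ + G/2)) + 7 = (½ + 3*G/2) + 7 = 15/2 + 3*G/2)
-134*R(E(1/(-4 - 2))) = -134*(15/2 + 3/(2*(-4 - 2))) = -134*(15/2 + (3/2)/(-6)) = -134*(15/2 + (3/2)*(-⅙)) = -134*(15/2 - ¼) = -134*29/4 = -1943/2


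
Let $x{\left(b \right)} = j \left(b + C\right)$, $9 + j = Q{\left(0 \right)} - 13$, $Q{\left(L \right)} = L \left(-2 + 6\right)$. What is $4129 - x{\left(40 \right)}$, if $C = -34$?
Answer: $4261$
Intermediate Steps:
$Q{\left(L \right)} = 4 L$ ($Q{\left(L \right)} = L 4 = 4 L$)
$j = -22$ ($j = -9 + \left(4 \cdot 0 - 13\right) = -9 + \left(0 - 13\right) = -9 - 13 = -22$)
$x{\left(b \right)} = 748 - 22 b$ ($x{\left(b \right)} = - 22 \left(b - 34\right) = - 22 \left(-34 + b\right) = 748 - 22 b$)
$4129 - x{\left(40 \right)} = 4129 - \left(748 - 880\right) = 4129 - -132 = 4129 + 132 = 4261$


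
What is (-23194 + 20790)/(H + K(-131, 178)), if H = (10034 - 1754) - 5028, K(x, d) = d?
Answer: -1202/1715 ≈ -0.70087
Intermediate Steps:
H = 3252 (H = 8280 - 5028 = 3252)
(-23194 + 20790)/(H + K(-131, 178)) = (-23194 + 20790)/(3252 + 178) = -2404/3430 = -2404*1/3430 = -1202/1715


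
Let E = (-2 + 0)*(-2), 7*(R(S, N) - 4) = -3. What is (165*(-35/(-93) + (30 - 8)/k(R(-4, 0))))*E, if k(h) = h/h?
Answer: 457820/31 ≈ 14768.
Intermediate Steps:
R(S, N) = 25/7 (R(S, N) = 4 + (1/7)*(-3) = 4 - 3/7 = 25/7)
E = 4 (E = -2*(-2) = 4)
k(h) = 1
(165*(-35/(-93) + (30 - 8)/k(R(-4, 0))))*E = (165*(-35/(-93) + (30 - 8)/1))*4 = (165*(-35*(-1/93) + 22*1))*4 = (165*(35/93 + 22))*4 = (165*(2081/93))*4 = (114455/31)*4 = 457820/31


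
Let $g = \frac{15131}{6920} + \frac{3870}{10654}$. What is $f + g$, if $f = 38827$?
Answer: $\frac{1431367481717}{36862840} \approx 38830.0$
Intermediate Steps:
$g = \frac{93993037}{36862840}$ ($g = 15131 \cdot \frac{1}{6920} + 3870 \cdot \frac{1}{10654} = \frac{15131}{6920} + \frac{1935}{5327} = \frac{93993037}{36862840} \approx 2.5498$)
$f + g = 38827 + \frac{93993037}{36862840} = \frac{1431367481717}{36862840}$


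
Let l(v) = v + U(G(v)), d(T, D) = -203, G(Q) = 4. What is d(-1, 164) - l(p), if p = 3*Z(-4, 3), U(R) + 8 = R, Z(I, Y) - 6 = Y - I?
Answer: -238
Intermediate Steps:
Z(I, Y) = 6 + Y - I (Z(I, Y) = 6 + (Y - I) = 6 + Y - I)
U(R) = -8 + R
p = 39 (p = 3*(6 + 3 - 1*(-4)) = 3*(6 + 3 + 4) = 3*13 = 39)
l(v) = -4 + v (l(v) = v + (-8 + 4) = v - 4 = -4 + v)
d(-1, 164) - l(p) = -203 - (-4 + 39) = -203 - 1*35 = -203 - 35 = -238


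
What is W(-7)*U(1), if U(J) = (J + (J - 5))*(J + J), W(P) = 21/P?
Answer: 18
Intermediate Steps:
U(J) = 2*J*(-5 + 2*J) (U(J) = (J + (-5 + J))*(2*J) = (-5 + 2*J)*(2*J) = 2*J*(-5 + 2*J))
W(-7)*U(1) = (21/(-7))*(2*1*(-5 + 2*1)) = (21*(-⅐))*(2*1*(-5 + 2)) = -6*(-3) = -3*(-6) = 18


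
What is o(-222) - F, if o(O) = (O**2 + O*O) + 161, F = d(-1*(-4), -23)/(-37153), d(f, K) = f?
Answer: 3668078541/37153 ≈ 98729.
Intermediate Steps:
F = -4/37153 (F = -1*(-4)/(-37153) = 4*(-1/37153) = -4/37153 ≈ -0.00010766)
o(O) = 161 + 2*O**2 (o(O) = (O**2 + O**2) + 161 = 2*O**2 + 161 = 161 + 2*O**2)
o(-222) - F = (161 + 2*(-222)**2) - 1*(-4/37153) = (161 + 2*49284) + 4/37153 = (161 + 98568) + 4/37153 = 98729 + 4/37153 = 3668078541/37153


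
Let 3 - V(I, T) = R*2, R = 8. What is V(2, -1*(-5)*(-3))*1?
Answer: -13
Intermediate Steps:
V(I, T) = -13 (V(I, T) = 3 - 8*2 = 3 - 1*16 = 3 - 16 = -13)
V(2, -1*(-5)*(-3))*1 = -13*1 = -13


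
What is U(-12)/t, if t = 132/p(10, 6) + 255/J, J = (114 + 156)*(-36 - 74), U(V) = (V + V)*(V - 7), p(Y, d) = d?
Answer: 902880/43543 ≈ 20.735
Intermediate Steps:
U(V) = 2*V*(-7 + V) (U(V) = (2*V)*(-7 + V) = 2*V*(-7 + V))
J = -29700 (J = 270*(-110) = -29700)
t = 43543/1980 (t = 132/6 + 255/(-29700) = 132*(⅙) + 255*(-1/29700) = 22 - 17/1980 = 43543/1980 ≈ 21.991)
U(-12)/t = (2*(-12)*(-7 - 12))/(43543/1980) = (2*(-12)*(-19))*(1980/43543) = 456*(1980/43543) = 902880/43543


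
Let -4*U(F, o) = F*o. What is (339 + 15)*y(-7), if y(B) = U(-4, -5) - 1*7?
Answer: -4248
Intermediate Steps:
U(F, o) = -F*o/4
y(B) = -12 (y(B) = -¼*(-4)*(-5) - 1*7 = -5 - 7 = -12)
(339 + 15)*y(-7) = (339 + 15)*(-12) = 354*(-12) = -4248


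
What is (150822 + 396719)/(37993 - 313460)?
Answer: -547541/275467 ≈ -1.9877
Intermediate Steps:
(150822 + 396719)/(37993 - 313460) = 547541/(-275467) = 547541*(-1/275467) = -547541/275467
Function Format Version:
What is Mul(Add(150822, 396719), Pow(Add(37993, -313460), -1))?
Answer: Rational(-547541, 275467) ≈ -1.9877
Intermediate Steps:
Mul(Add(150822, 396719), Pow(Add(37993, -313460), -1)) = Mul(547541, Pow(-275467, -1)) = Mul(547541, Rational(-1, 275467)) = Rational(-547541, 275467)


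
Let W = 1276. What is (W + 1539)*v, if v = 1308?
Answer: 3682020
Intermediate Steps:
(W + 1539)*v = (1276 + 1539)*1308 = 2815*1308 = 3682020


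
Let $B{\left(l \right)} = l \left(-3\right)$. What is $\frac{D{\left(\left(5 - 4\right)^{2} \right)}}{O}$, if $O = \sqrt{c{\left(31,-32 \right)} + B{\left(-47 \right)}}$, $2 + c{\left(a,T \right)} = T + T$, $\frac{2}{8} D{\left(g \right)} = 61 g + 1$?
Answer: $\frac{248 \sqrt{3}}{15} \approx 28.637$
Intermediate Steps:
$D{\left(g \right)} = 4 + 244 g$ ($D{\left(g \right)} = 4 \left(61 g + 1\right) = 4 \left(1 + 61 g\right) = 4 + 244 g$)
$B{\left(l \right)} = - 3 l$
$c{\left(a,T \right)} = -2 + 2 T$ ($c{\left(a,T \right)} = -2 + \left(T + T\right) = -2 + 2 T$)
$O = 5 \sqrt{3}$ ($O = \sqrt{\left(-2 + 2 \left(-32\right)\right) - -141} = \sqrt{\left(-2 - 64\right) + 141} = \sqrt{-66 + 141} = \sqrt{75} = 5 \sqrt{3} \approx 8.6602$)
$\frac{D{\left(\left(5 - 4\right)^{2} \right)}}{O} = \frac{4 + 244 \left(5 - 4\right)^{2}}{5 \sqrt{3}} = \left(4 + 244 \cdot 1^{2}\right) \frac{\sqrt{3}}{15} = \left(4 + 244 \cdot 1\right) \frac{\sqrt{3}}{15} = \left(4 + 244\right) \frac{\sqrt{3}}{15} = 248 \frac{\sqrt{3}}{15} = \frac{248 \sqrt{3}}{15}$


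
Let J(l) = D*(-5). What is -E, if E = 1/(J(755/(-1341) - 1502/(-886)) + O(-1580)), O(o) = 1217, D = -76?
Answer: -1/1597 ≈ -0.00062617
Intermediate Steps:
J(l) = 380 (J(l) = -76*(-5) = 380)
E = 1/1597 (E = 1/(380 + 1217) = 1/1597 ≈ 0.00062617)
-E = -1*1/1597 = -1/1597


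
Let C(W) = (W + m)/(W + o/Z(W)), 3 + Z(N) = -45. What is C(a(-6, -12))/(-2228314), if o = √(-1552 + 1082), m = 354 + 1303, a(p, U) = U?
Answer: 11370240/185087103311 - 19740*I*√470/185087103311 ≈ 6.1432e-5 - 2.3122e-6*I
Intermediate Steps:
Z(N) = -48 (Z(N) = -3 - 45 = -48)
m = 1657
o = I*√470 (o = √(-470) = I*√470 ≈ 21.679*I)
C(W) = (1657 + W)/(W - I*√470/48) (C(W) = (W + 1657)/(W + (I*√470)/(-48)) = (1657 + W)/(W + (I*√470)*(-1/48)) = (1657 + W)/(W - I*√470/48))
C(a(-6, -12))/(-2228314) = (48*(1657 - 12)/(48*(-12) - I*√470))/(-2228314) = (48*1645/(-576 - I*√470))*(-1/2228314) = (78960/(-576 - I*√470))*(-1/2228314) = -39480/(1114157*(-576 - I*√470))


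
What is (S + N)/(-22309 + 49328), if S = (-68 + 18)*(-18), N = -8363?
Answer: -7463/27019 ≈ -0.27621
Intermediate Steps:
S = 900 (S = -50*(-18) = 900)
(S + N)/(-22309 + 49328) = (900 - 8363)/(-22309 + 49328) = -7463/27019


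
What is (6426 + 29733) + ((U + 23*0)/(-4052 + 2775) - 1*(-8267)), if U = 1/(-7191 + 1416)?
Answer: 327627311551/7374675 ≈ 44426.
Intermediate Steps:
U = -1/5775 (U = 1/(-5775) = -1/5775 ≈ -0.00017316)
(6426 + 29733) + ((U + 23*0)/(-4052 + 2775) - 1*(-8267)) = (6426 + 29733) + ((-1/5775 + 23*0)/(-4052 + 2775) - 1*(-8267)) = 36159 + ((-1/5775 + 0)/(-1277) + 8267) = 36159 + (-1/5775*(-1/1277) + 8267) = 36159 + (1/7374675 + 8267) = 36159 + 60966438226/7374675 = 327627311551/7374675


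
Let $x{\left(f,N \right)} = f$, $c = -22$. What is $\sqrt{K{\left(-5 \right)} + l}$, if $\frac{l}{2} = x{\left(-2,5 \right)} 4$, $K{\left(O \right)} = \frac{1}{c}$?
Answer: $\frac{i \sqrt{7766}}{22} \approx 4.0057 i$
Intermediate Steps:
$K{\left(O \right)} = - \frac{1}{22}$ ($K{\left(O \right)} = \frac{1}{-22} = - \frac{1}{22}$)
$l = -16$ ($l = 2 \left(\left(-2\right) 4\right) = 2 \left(-8\right) = -16$)
$\sqrt{K{\left(-5 \right)} + l} = \sqrt{- \frac{1}{22} - 16} = \sqrt{- \frac{353}{22}} = \frac{i \sqrt{7766}}{22}$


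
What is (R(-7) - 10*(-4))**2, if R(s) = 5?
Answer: 2025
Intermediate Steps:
(R(-7) - 10*(-4))**2 = (5 - 10*(-4))**2 = (5 + 40)**2 = 45**2 = 2025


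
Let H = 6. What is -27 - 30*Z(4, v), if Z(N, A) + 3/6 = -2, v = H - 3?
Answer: 48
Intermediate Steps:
v = 3 (v = 6 - 3 = 3)
Z(N, A) = -5/2 (Z(N, A) = -½ - 2 = -5/2)
-27 - 30*Z(4, v) = -27 - 30*(-5/2) = -27 + 75 = 48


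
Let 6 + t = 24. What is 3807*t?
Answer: 68526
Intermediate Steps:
t = 18 (t = -6 + 24 = 18)
3807*t = 3807*18 = 68526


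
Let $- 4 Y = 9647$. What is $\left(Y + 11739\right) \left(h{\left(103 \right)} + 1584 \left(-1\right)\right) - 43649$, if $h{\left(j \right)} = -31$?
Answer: $- \frac{60428631}{4} \approx -1.5107 \cdot 10^{7}$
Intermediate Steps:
$Y = - \frac{9647}{4}$ ($Y = \left(- \frac{1}{4}\right) 9647 = - \frac{9647}{4} \approx -2411.8$)
$\left(Y + 11739\right) \left(h{\left(103 \right)} + 1584 \left(-1\right)\right) - 43649 = \left(- \frac{9647}{4} + 11739\right) \left(-31 + 1584 \left(-1\right)\right) - 43649 = \frac{37309 \left(-31 - 1584\right)}{4} - 43649 = \frac{37309}{4} \left(-1615\right) - 43649 = - \frac{60254035}{4} - 43649 = - \frac{60428631}{4}$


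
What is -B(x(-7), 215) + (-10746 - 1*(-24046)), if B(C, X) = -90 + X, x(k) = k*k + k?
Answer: 13175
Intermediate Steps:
x(k) = k + k**2 (x(k) = k**2 + k = k + k**2)
-B(x(-7), 215) + (-10746 - 1*(-24046)) = -(-90 + 215) + (-10746 - 1*(-24046)) = -1*125 + (-10746 + 24046) = -125 + 13300 = 13175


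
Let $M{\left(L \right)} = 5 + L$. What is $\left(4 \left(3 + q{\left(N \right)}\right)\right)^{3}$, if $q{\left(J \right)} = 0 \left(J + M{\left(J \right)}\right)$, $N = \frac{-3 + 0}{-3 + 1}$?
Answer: $1728$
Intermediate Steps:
$N = \frac{3}{2}$ ($N = - \frac{3}{-2} = \left(-3\right) \left(- \frac{1}{2}\right) = \frac{3}{2} \approx 1.5$)
$q{\left(J \right)} = 0$ ($q{\left(J \right)} = 0 \left(J + \left(5 + J\right)\right) = 0 \left(5 + 2 J\right) = 0$)
$\left(4 \left(3 + q{\left(N \right)}\right)\right)^{3} = \left(4 \left(3 + 0\right)\right)^{3} = \left(4 \cdot 3\right)^{3} = 12^{3} = 1728$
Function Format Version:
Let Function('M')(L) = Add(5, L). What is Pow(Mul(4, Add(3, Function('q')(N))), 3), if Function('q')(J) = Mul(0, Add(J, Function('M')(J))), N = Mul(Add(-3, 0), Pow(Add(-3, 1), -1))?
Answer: 1728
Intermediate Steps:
N = Rational(3, 2) (N = Mul(-3, Pow(-2, -1)) = Mul(-3, Rational(-1, 2)) = Rational(3, 2) ≈ 1.5000)
Function('q')(J) = 0 (Function('q')(J) = Mul(0, Add(J, Add(5, J))) = Mul(0, Add(5, Mul(2, J))) = 0)
Pow(Mul(4, Add(3, Function('q')(N))), 3) = Pow(Mul(4, Add(3, 0)), 3) = Pow(Mul(4, 3), 3) = Pow(12, 3) = 1728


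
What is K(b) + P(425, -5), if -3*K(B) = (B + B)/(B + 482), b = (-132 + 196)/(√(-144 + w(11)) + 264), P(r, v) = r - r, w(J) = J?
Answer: -4073984/12179433327 + 15424*I*√133/12179433327 ≈ -0.0003345 + 1.4605e-5*I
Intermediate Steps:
P(r, v) = 0
b = 64/(264 + I*√133) (b = (-132 + 196)/(√(-144 + 11) + 264) = 64/(√(-133) + 264) = 64/(I*√133 + 264) = 64/(264 + I*√133) ≈ 0.24196 - 0.01057*I)
K(B) = -2*B/(3*(482 + B)) (K(B) = -(B + B)/(3*(B + 482)) = -2*B/(3*(482 + B)))
K(b) + P(425, -5) = -2*(16896/69829 - 64*I*√133/69829)/(1446 + 3*(16896/69829 - 64*I*√133/69829)) + 0 = -2*(16896/69829 - 64*I*√133/69829)/(1446 + (50688/69829 - 192*I*√133/69829)) + 0 = -2*(16896/69829 - 64*I*√133/69829)/(101023422/69829 - 192*I*√133/69829) + 0 = -2*(16896/69829 - 64*I*√133/69829)/(101023422/69829 - 192*I*√133/69829)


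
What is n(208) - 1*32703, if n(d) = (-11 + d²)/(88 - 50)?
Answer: -1199461/38 ≈ -31565.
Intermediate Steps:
n(d) = -11/38 + d²/38 (n(d) = (-11 + d²)/38 = (-11 + d²)*(1/38) = -11/38 + d²/38)
n(208) - 1*32703 = (-11/38 + (1/38)*208²) - 1*32703 = (-11/38 + (1/38)*43264) - 32703 = (-11/38 + 21632/19) - 32703 = 43253/38 - 32703 = -1199461/38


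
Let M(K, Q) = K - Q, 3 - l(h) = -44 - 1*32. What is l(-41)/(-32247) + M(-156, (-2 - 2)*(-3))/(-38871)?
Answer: 37249/19896399 ≈ 0.0018721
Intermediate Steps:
l(h) = 79 (l(h) = 3 - (-44 - 1*32) = 3 - (-44 - 32) = 3 - 1*(-76) = 3 + 76 = 79)
l(-41)/(-32247) + M(-156, (-2 - 2)*(-3))/(-38871) = 79/(-32247) + (-156 - (-2 - 2)*(-3))/(-38871) = 79*(-1/32247) + (-156 - (-4)*(-3))*(-1/38871) = -79/32247 + (-156 - 1*12)*(-1/38871) = -79/32247 + (-156 - 12)*(-1/38871) = -79/32247 - 168*(-1/38871) = -79/32247 + 8/1851 = 37249/19896399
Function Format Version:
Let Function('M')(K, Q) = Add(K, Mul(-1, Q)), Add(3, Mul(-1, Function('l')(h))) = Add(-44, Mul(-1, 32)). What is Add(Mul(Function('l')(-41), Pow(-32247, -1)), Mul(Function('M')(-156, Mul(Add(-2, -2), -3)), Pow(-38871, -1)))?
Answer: Rational(37249, 19896399) ≈ 0.0018721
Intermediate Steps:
Function('l')(h) = 79 (Function('l')(h) = Add(3, Mul(-1, Add(-44, Mul(-1, 32)))) = Add(3, Mul(-1, Add(-44, -32))) = Add(3, Mul(-1, -76)) = Add(3, 76) = 79)
Add(Mul(Function('l')(-41), Pow(-32247, -1)), Mul(Function('M')(-156, Mul(Add(-2, -2), -3)), Pow(-38871, -1))) = Add(Mul(79, Pow(-32247, -1)), Mul(Add(-156, Mul(-1, Mul(Add(-2, -2), -3))), Pow(-38871, -1))) = Add(Mul(79, Rational(-1, 32247)), Mul(Add(-156, Mul(-1, Mul(-4, -3))), Rational(-1, 38871))) = Add(Rational(-79, 32247), Mul(Add(-156, Mul(-1, 12)), Rational(-1, 38871))) = Add(Rational(-79, 32247), Mul(Add(-156, -12), Rational(-1, 38871))) = Add(Rational(-79, 32247), Mul(-168, Rational(-1, 38871))) = Add(Rational(-79, 32247), Rational(8, 1851)) = Rational(37249, 19896399)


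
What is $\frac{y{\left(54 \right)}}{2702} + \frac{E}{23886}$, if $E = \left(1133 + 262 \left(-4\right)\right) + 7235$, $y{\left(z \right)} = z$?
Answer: $\frac{1755707}{5378331} \approx 0.32644$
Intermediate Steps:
$E = 7320$ ($E = \left(1133 - 1048\right) + 7235 = 85 + 7235 = 7320$)
$\frac{y{\left(54 \right)}}{2702} + \frac{E}{23886} = \frac{54}{2702} + \frac{7320}{23886} = 54 \cdot \frac{1}{2702} + 7320 \cdot \frac{1}{23886} = \frac{27}{1351} + \frac{1220}{3981} = \frac{1755707}{5378331}$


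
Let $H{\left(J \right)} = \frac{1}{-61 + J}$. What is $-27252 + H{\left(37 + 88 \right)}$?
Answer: $- \frac{1744127}{64} \approx -27252.0$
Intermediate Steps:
$-27252 + H{\left(37 + 88 \right)} = -27252 + \frac{1}{-61 + \left(37 + 88\right)} = -27252 + \frac{1}{-61 + 125} = -27252 + \frac{1}{64} = - \frac{1744127}{64}$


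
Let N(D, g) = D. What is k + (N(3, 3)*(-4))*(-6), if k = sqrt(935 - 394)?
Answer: 72 + sqrt(541) ≈ 95.259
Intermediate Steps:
k = sqrt(541) ≈ 23.259
k + (N(3, 3)*(-4))*(-6) = sqrt(541) + (3*(-4))*(-6) = sqrt(541) - 12*(-6) = sqrt(541) + 72 = 72 + sqrt(541)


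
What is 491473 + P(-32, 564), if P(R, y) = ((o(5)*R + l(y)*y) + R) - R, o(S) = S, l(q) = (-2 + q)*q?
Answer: 179261265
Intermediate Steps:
l(q) = q*(-2 + q)
P(R, y) = 5*R + y²*(-2 + y) (P(R, y) = ((5*R + (y*(-2 + y))*y) + R) - R = ((5*R + y²*(-2 + y)) + R) - R = (6*R + y²*(-2 + y)) - R = 5*R + y²*(-2 + y))
491473 + P(-32, 564) = 491473 + (5*(-32) + 564²*(-2 + 564)) = 491473 + (-160 + 318096*562) = 491473 + (-160 + 178769952) = 491473 + 178769792 = 179261265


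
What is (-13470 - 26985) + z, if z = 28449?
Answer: -12006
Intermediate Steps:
(-13470 - 26985) + z = (-13470 - 26985) + 28449 = -40455 + 28449 = -12006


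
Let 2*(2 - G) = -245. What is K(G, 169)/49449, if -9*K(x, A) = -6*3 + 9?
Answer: 1/49449 ≈ 2.0223e-5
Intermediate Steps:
G = 249/2 (G = 2 - ½*(-245) = 2 + 245/2 = 249/2 ≈ 124.50)
K(x, A) = 1 (K(x, A) = -(-6*3 + 9)/9 = -(-18 + 9)/9 = -⅑*(-9) = 1)
K(G, 169)/49449 = 1/49449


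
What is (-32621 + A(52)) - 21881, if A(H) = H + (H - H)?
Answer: -54450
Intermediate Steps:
A(H) = H (A(H) = H + 0 = H)
(-32621 + A(52)) - 21881 = (-32621 + 52) - 21881 = -32569 - 21881 = -54450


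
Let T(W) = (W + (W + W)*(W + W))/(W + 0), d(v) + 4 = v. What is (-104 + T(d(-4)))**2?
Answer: 18225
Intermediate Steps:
d(v) = -4 + v
T(W) = (W + 4*W**2)/W (T(W) = (W + (2*W)*(2*W))/W = (W + 4*W**2)/W)
(-104 + T(d(-4)))**2 = (-104 + (1 + 4*(-4 - 4)))**2 = (-104 + (1 + 4*(-8)))**2 = (-104 + (1 - 32))**2 = (-104 - 31)**2 = (-135)**2 = 18225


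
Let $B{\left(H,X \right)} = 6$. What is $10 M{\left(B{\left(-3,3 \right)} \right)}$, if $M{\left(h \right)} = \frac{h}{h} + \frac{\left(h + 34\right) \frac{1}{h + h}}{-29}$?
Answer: $\frac{770}{87} \approx 8.8506$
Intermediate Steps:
$M{\left(h \right)} = 1 - \frac{34 + h}{58 h}$ ($M{\left(h \right)} = 1 + \frac{34 + h}{2 h} \left(- \frac{1}{29}\right) = 1 - \frac{34 + h}{58 h}$)
$10 M{\left(B{\left(-3,3 \right)} \right)} = 10 \frac{-34 + 57 \cdot 6}{58 \cdot 6} = 10 \cdot \frac{1}{58} \cdot \frac{1}{6} \left(-34 + 342\right) = 10 \cdot \frac{1}{58} \cdot \frac{1}{6} \cdot 308 = 10 \cdot \frac{77}{87} = \frac{770}{87}$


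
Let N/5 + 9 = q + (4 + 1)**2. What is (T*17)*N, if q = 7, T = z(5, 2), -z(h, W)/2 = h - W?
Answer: -11730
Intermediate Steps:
z(h, W) = -2*h + 2*W (z(h, W) = -2*(h - W) = -2*h + 2*W)
T = -6 (T = -2*5 + 2*2 = -10 + 4 = -6)
N = 115 (N = -45 + 5*(7 + (4 + 1)**2) = -45 + 5*(7 + 5**2) = -45 + 5*(7 + 25) = -45 + 5*32 = -45 + 160 = 115)
(T*17)*N = -6*17*115 = -102*115 = -11730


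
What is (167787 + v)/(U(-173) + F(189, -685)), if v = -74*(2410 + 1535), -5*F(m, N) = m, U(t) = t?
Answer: 620715/1054 ≈ 588.91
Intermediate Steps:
F(m, N) = -m/5
v = -291930 (v = -74*3945 = -291930)
(167787 + v)/(U(-173) + F(189, -685)) = (167787 - 291930)/(-173 - ⅕*189) = -124143/(-173 - 189/5) = -124143/(-1054/5) = -124143*(-5/1054) = 620715/1054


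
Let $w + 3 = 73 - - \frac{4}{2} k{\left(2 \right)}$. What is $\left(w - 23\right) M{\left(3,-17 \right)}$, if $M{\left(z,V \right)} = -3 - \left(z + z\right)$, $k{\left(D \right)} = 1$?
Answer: $-441$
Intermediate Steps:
$M{\left(z,V \right)} = -3 - 2 z$
$w = 72$ ($w = -3 + \left(73 - - \frac{4}{2} \cdot 1\right) = -3 + \left(73 - \left(-4\right) \frac{1}{2} \cdot 1\right) = -3 + \left(73 - \left(-2\right) 1\right) = -3 + \left(73 - -2\right) = -3 + \left(73 + 2\right) = -3 + 75 = 72$)
$\left(w - 23\right) M{\left(3,-17 \right)} = \left(72 - 23\right) \left(-3 - 6\right) = 49 \left(-3 - 6\right) = 49 \left(-9\right) = -441$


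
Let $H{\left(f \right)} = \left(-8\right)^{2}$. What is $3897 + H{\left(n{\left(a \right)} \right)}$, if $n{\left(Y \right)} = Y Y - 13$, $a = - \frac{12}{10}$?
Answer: $3961$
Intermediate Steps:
$a = - \frac{6}{5}$ ($a = \left(-12\right) \frac{1}{10} = - \frac{6}{5} \approx -1.2$)
$n{\left(Y \right)} = -13 + Y^{2}$ ($n{\left(Y \right)} = Y^{2} - 13 = -13 + Y^{2}$)
$H{\left(f \right)} = 64$
$3897 + H{\left(n{\left(a \right)} \right)} = 3897 + 64 = 3961$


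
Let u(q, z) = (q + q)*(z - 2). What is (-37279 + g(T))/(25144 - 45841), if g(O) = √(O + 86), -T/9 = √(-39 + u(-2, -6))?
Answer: 37279/20697 - √(86 - 9*I*√7)/20697 ≈ 1.8007 + 6.1455e-5*I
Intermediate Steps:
u(q, z) = 2*q*(-2 + z) (u(q, z) = (2*q)*(-2 + z) = 2*q*(-2 + z))
T = -9*I*√7 (T = -9*√(-39 + 2*(-2)*(-2 - 6)) = -9*√(-39 + 2*(-2)*(-8)) = -9*√(-39 + 32) = -9*I*√7 ≈ -23.812*I)
g(O) = √(86 + O)
(-37279 + g(T))/(25144 - 45841) = (-37279 + √(86 - 9*I*√7))/(25144 - 45841) = (-37279 + √(86 - 9*I*√7))/(-20697) = (-37279 + √(86 - 9*I*√7))*(-1/20697) = 37279/20697 - √(86 - 9*I*√7)/20697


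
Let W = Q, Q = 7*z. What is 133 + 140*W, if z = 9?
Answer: 8953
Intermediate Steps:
Q = 63 (Q = 7*9 = 63)
W = 63
133 + 140*W = 133 + 140*63 = 133 + 8820 = 8953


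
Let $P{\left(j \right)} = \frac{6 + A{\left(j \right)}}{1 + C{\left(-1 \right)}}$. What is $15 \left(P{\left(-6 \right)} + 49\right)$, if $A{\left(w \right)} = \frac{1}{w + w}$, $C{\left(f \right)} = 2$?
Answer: $\frac{9175}{12} \approx 764.58$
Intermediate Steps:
$A{\left(w \right)} = \frac{1}{2 w}$
$P{\left(j \right)} = 2 + \frac{1}{6 j}$ ($P{\left(j \right)} = \frac{6 + \frac{1}{2 j}}{1 + 2} = \frac{6 + \frac{1}{2 j}}{3} = \left(6 + \frac{1}{2 j}\right) \frac{1}{3} = 2 + \frac{1}{6 j}$)
$15 \left(P{\left(-6 \right)} + 49\right) = 15 \left(\left(2 + \frac{1}{6 \left(-6\right)}\right) + 49\right) = 15 \left(\left(2 + \frac{1}{6} \left(- \frac{1}{6}\right)\right) + 49\right) = 15 \left(\left(2 - \frac{1}{36}\right) + 49\right) = 15 \left(\frac{71}{36} + 49\right) = 15 \cdot \frac{1835}{36} = \frac{9175}{12}$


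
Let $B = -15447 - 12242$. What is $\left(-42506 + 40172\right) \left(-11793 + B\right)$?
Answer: $92150988$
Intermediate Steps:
$B = -27689$ ($B = -15447 - 12242 = -27689$)
$\left(-42506 + 40172\right) \left(-11793 + B\right) = \left(-42506 + 40172\right) \left(-11793 - 27689\right) = \left(-2334\right) \left(-39482\right) = 92150988$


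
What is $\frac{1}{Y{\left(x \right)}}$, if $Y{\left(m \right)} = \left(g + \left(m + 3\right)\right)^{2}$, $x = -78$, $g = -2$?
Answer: $\frac{1}{5929} \approx 0.00016866$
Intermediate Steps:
$Y{\left(m \right)} = \left(1 + m\right)^{2}$ ($Y{\left(m \right)} = \left(-2 + \left(m + 3\right)\right)^{2} = \left(-2 + \left(3 + m\right)\right)^{2} = \left(1 + m\right)^{2}$)
$\frac{1}{Y{\left(x \right)}} = \frac{1}{\left(1 - 78\right)^{2}} = \frac{1}{\left(-77\right)^{2}} = \frac{1}{5929}$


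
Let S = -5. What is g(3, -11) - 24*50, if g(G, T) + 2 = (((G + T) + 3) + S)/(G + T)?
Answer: -4803/4 ≈ -1200.8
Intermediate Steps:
g(G, T) = -2 + (-2 + G + T)/(G + T) (g(G, T) = -2 + (((G + T) + 3) - 5)/(G + T) = -2 + ((3 + G + T) - 5)/(G + T) = -2 + (-2 + G + T)/(G + T))
g(3, -11) - 24*50 = (-2 - 1*3 - 1*(-11))/(3 - 11) - 24*50 = (-2 - 3 + 11)/(-8) - 1200 = -⅛*6 - 1200 = -¾ - 1200 = -4803/4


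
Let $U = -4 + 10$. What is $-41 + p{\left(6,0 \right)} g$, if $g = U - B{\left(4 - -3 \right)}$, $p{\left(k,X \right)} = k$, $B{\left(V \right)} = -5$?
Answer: $25$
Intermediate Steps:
$U = 6$
$g = 11$ ($g = 6 - -5 = 6 + 5 = 11$)
$-41 + p{\left(6,0 \right)} g = -41 + 6 \cdot 11 = -41 + 66 = 25$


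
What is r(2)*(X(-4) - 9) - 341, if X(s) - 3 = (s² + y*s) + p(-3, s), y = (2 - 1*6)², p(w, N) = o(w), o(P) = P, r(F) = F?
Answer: -455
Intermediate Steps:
p(w, N) = w
y = 16 (y = (2 - 6)² = (-4)² = 16)
X(s) = s² + 16*s (X(s) = 3 + ((s² + 16*s) - 3) = 3 + (-3 + s² + 16*s) = s² + 16*s)
r(2)*(X(-4) - 9) - 341 = 2*(-4*(16 - 4) - 9) - 341 = 2*(-4*12 - 9) - 341 = 2*(-48 - 9) - 341 = 2*(-57) - 341 = -114 - 341 = -455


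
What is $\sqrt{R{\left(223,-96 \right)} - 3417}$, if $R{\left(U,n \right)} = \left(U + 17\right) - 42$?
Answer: $i \sqrt{3219} \approx 56.736 i$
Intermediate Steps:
$R{\left(U,n \right)} = -25 + U$ ($R{\left(U,n \right)} = \left(17 + U\right) - 42 = -25 + U$)
$\sqrt{R{\left(223,-96 \right)} - 3417} = \sqrt{\left(-25 + 223\right) - 3417} = \sqrt{198 - 3417} = \sqrt{-3219} = i \sqrt{3219}$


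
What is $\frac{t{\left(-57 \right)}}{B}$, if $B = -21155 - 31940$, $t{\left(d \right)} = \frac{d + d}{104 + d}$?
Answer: $\frac{114}{2495465} \approx 4.5683 \cdot 10^{-5}$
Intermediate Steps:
$t{\left(d \right)} = \frac{2 d}{104 + d}$
$B = -53095$
$\frac{t{\left(-57 \right)}}{B} = \frac{2 \left(-57\right) \frac{1}{104 - 57}}{-53095} = 2 \left(-57\right) \frac{1}{47} \left(- \frac{1}{53095}\right) = \left(- \frac{114}{47}\right) \left(- \frac{1}{53095}\right) = \frac{114}{2495465}$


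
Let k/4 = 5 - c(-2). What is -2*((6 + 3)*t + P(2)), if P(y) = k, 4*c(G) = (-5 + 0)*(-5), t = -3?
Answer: 64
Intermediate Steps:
c(G) = 25/4 (c(G) = ((-5 + 0)*(-5))/4 = (-5*(-5))/4 = (¼)*25 = 25/4)
k = -5 (k = 4*(5 - 1*25/4) = 4*(5 - 25/4) = 4*(-5/4) = -5)
P(y) = -5
-2*((6 + 3)*t + P(2)) = -2*((6 + 3)*(-3) - 5) = -2*(9*(-3) - 5) = -2*(-27 - 5) = -2*(-32) = 64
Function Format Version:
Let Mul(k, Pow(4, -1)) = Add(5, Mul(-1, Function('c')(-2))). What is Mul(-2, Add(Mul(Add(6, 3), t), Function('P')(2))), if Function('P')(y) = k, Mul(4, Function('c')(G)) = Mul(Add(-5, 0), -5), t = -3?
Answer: 64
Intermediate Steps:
Function('c')(G) = Rational(25, 4) (Function('c')(G) = Mul(Rational(1, 4), Mul(Add(-5, 0), -5)) = Mul(Rational(1, 4), Mul(-5, -5)) = Mul(Rational(1, 4), 25) = Rational(25, 4))
k = -5 (k = Mul(4, Add(5, Mul(-1, Rational(25, 4)))) = Mul(4, Add(5, Rational(-25, 4))) = Mul(4, Rational(-5, 4)) = -5)
Function('P')(y) = -5
Mul(-2, Add(Mul(Add(6, 3), t), Function('P')(2))) = Mul(-2, Add(Mul(Add(6, 3), -3), -5)) = Mul(-2, Add(Mul(9, -3), -5)) = Mul(-2, Add(-27, -5)) = Mul(-2, -32) = 64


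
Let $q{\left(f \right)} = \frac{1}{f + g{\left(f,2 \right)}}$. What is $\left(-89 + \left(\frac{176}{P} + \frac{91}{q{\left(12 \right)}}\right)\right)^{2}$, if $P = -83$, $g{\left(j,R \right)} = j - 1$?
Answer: $\frac{27607816336}{6889} \approx 4.0075 \cdot 10^{6}$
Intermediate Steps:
$g{\left(j,R \right)} = -1 + j$
$q{\left(f \right)} = \frac{1}{-1 + 2 f}$ ($q{\left(f \right)} = \frac{1}{f + \left(-1 + f\right)} = \frac{1}{-1 + 2 f}$)
$\left(-89 + \left(\frac{176}{P} + \frac{91}{q{\left(12 \right)}}\right)\right)^{2} = \left(-89 + \left(\frac{176}{-83} + \frac{91}{\frac{1}{-1 + 2 \cdot 12}}\right)\right)^{2} = \left(-89 + \left(176 \left(- \frac{1}{83}\right) + \frac{91}{\frac{1}{-1 + 24}}\right)\right)^{2} = \left(-89 - \left(\frac{176}{83} - \frac{91}{\frac{1}{23}}\right)\right)^{2} = \left(-89 - \left(\frac{176}{83} - 91 \frac{1}{\frac{1}{23}}\right)\right)^{2} = \left(-89 + \left(- \frac{176}{83} + 91 \cdot 23\right)\right)^{2} = \left(-89 + \left(- \frac{176}{83} + 2093\right)\right)^{2} = \left(-89 + \frac{173543}{83}\right)^{2} = \left(\frac{166156}{83}\right)^{2} = \frac{27607816336}{6889}$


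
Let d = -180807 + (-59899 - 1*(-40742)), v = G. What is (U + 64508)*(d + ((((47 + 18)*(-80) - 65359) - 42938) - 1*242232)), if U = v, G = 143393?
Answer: -115529130393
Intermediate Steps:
v = 143393
U = 143393
d = -199964 (d = -180807 + (-59899 + 40742) = -180807 - 19157 = -199964)
(U + 64508)*(d + ((((47 + 18)*(-80) - 65359) - 42938) - 1*242232)) = (143393 + 64508)*(-199964 + ((((47 + 18)*(-80) - 65359) - 42938) - 1*242232)) = 207901*(-199964 + (((65*(-80) - 65359) - 42938) - 242232)) = 207901*(-199964 + (((-5200 - 65359) - 42938) - 242232)) = 207901*(-199964 + ((-70559 - 42938) - 242232)) = 207901*(-199964 + (-113497 - 242232)) = 207901*(-199964 - 355729) = 207901*(-555693) = -115529130393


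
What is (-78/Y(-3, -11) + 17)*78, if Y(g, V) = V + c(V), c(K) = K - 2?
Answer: 3159/2 ≈ 1579.5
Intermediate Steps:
c(K) = -2 + K
Y(g, V) = -2 + 2*V (Y(g, V) = V + (-2 + V) = -2 + 2*V)
(-78/Y(-3, -11) + 17)*78 = (-78/(-2 + 2*(-11)) + 17)*78 = (-78/(-2 - 22) + 17)*78 = (-78/(-24) + 17)*78 = (-78*(-1/24) + 17)*78 = (13/4 + 17)*78 = (81/4)*78 = 3159/2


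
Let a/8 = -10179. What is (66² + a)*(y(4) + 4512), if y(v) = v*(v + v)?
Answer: -350233344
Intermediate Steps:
a = -81432 (a = 8*(-10179) = -81432)
y(v) = 2*v² (y(v) = v*(2*v) = 2*v²)
(66² + a)*(y(4) + 4512) = (66² - 81432)*(2*4² + 4512) = (4356 - 81432)*(2*16 + 4512) = -77076*(32 + 4512) = -77076*4544 = -350233344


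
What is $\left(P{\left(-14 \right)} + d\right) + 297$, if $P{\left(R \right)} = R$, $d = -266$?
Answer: $17$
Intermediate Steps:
$\left(P{\left(-14 \right)} + d\right) + 297 = \left(-14 - 266\right) + 297 = -280 + 297 = 17$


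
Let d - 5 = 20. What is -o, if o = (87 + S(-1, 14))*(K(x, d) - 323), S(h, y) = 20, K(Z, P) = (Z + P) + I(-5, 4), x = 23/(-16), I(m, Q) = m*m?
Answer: 469837/16 ≈ 29365.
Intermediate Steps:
I(m, Q) = m**2
d = 25 (d = 5 + 20 = 25)
x = -23/16 (x = 23*(-1/16) = -23/16 ≈ -1.4375)
K(Z, P) = 25 + P + Z (K(Z, P) = (Z + P) + (-5)**2 = (P + Z) + 25 = 25 + P + Z)
o = -469837/16 (o = (87 + 20)*((25 + 25 - 23/16) - 323) = 107*(777/16 - 323) = 107*(-4391/16) = -469837/16 ≈ -29365.)
-o = -1*(-469837/16) = 469837/16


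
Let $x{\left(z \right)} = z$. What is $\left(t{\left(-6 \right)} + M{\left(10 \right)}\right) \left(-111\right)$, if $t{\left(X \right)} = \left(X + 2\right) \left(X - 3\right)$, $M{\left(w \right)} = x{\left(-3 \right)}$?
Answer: $-3663$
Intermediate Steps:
$M{\left(w \right)} = -3$
$t{\left(X \right)} = \left(-3 + X\right) \left(2 + X\right)$ ($t{\left(X \right)} = \left(2 + X\right) \left(-3 + X\right) = \left(-3 + X\right) \left(2 + X\right)$)
$\left(t{\left(-6 \right)} + M{\left(10 \right)}\right) \left(-111\right) = \left(\left(-6 + \left(-6\right)^{2} - -6\right) - 3\right) \left(-111\right) = \left(\left(-6 + 36 + 6\right) - 3\right) \left(-111\right) = \left(36 - 3\right) \left(-111\right) = 33 \left(-111\right) = -3663$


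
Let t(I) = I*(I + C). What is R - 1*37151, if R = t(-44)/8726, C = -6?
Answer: -162088713/4363 ≈ -37151.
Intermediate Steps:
t(I) = I*(-6 + I) (t(I) = I*(I - 6) = I*(-6 + I))
R = 1100/4363 (R = -44*(-6 - 44)/8726 = -44*(-50)*(1/8726) = 2200*(1/8726) = 1100/4363 ≈ 0.25212)
R - 1*37151 = 1100/4363 - 1*37151 = 1100/4363 - 37151 = -162088713/4363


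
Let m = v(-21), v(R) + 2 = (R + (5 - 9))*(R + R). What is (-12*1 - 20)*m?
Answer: -33536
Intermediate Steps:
v(R) = -2 + 2*R*(-4 + R) (v(R) = -2 + (R + (5 - 9))*(R + R) = -2 + (R - 4)*(2*R) = -2 + (-4 + R)*(2*R) = -2 + 2*R*(-4 + R))
m = 1048 (m = -2 - 8*(-21) + 2*(-21)² = -2 + 168 + 2*441 = -2 + 168 + 882 = 1048)
(-12*1 - 20)*m = (-12*1 - 20)*1048 = (-12 - 20)*1048 = -32*1048 = -33536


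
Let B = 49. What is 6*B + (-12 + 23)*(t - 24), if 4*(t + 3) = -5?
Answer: -67/4 ≈ -16.750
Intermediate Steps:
t = -17/4 (t = -3 + (1/4)*(-5) = -3 - 5/4 = -17/4 ≈ -4.2500)
6*B + (-12 + 23)*(t - 24) = 6*49 + (-12 + 23)*(-17/4 - 24) = 294 + 11*(-113/4) = 294 - 1243/4 = -67/4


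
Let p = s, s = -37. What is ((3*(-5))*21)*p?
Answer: 11655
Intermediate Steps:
p = -37
((3*(-5))*21)*p = ((3*(-5))*21)*(-37) = -15*21*(-37) = -315*(-37) = 11655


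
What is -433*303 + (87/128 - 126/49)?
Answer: -117555999/896 ≈ -1.3120e+5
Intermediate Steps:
-433*303 + (87/128 - 126/49) = -131199 + (87*(1/128) - 126*1/49) = -131199 + (87/128 - 18/7) = -131199 - 1695/896 = -117555999/896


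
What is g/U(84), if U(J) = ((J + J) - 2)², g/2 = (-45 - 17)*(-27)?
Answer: 837/6889 ≈ 0.12150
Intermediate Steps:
g = 3348 (g = 2*((-45 - 17)*(-27)) = 2*(-62*(-27)) = 2*1674 = 3348)
U(J) = (-2 + 2*J)² (U(J) = (2*J - 2)² = (-2 + 2*J)²)
g/U(84) = 3348/((4*(-1 + 84)²)) = 3348/((4*83²)) = 3348/((4*6889)) = 3348/27556 = 3348*(1/27556) = 837/6889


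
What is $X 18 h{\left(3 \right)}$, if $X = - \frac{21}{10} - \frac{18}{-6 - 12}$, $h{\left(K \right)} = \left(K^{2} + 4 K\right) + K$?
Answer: $- \frac{2376}{5} \approx -475.2$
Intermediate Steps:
$h{\left(K \right)} = K^{2} + 5 K$
$X = - \frac{11}{10}$ ($X = \left(-21\right) \frac{1}{10} - \frac{18}{-6 - 12} = - \frac{21}{10} - \frac{18}{-18} = - \frac{21}{10} - -1 = - \frac{21}{10} + 1 = - \frac{11}{10} \approx -1.1$)
$X 18 h{\left(3 \right)} = \left(- \frac{11}{10}\right) 18 \cdot 3 \left(5 + 3\right) = - \frac{99 \cdot 3 \cdot 8}{5} = \left(- \frac{99}{5}\right) 24 = - \frac{2376}{5}$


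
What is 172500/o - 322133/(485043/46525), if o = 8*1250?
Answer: -59915483333/1940172 ≈ -30882.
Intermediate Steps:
o = 10000
172500/o - 322133/(485043/46525) = 172500/10000 - 322133/(485043/46525) = 172500*(1/10000) - 322133/(485043*(1/46525)) = 69/4 - 322133/485043/46525 = 69/4 - 322133*46525/485043 = 69/4 - 14987237825/485043 = -59915483333/1940172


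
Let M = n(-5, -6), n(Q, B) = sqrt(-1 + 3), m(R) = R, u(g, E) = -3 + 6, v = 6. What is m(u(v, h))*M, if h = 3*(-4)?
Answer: 3*sqrt(2) ≈ 4.2426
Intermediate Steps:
h = -12
u(g, E) = 3
n(Q, B) = sqrt(2)
M = sqrt(2) ≈ 1.4142
m(u(v, h))*M = 3*sqrt(2)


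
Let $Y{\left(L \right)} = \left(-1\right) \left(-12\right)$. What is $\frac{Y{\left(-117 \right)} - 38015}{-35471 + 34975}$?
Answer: $\frac{38003}{496} \approx 76.619$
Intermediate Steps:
$Y{\left(L \right)} = 12$
$\frac{Y{\left(-117 \right)} - 38015}{-35471 + 34975} = \frac{12 - 38015}{-35471 + 34975} = - \frac{38003}{-496} = \left(-38003\right) \left(- \frac{1}{496}\right) = \frac{38003}{496}$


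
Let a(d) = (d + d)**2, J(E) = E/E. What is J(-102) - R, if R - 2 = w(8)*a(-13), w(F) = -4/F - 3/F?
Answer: 1181/2 ≈ 590.50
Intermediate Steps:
J(E) = 1
w(F) = -7/F
a(d) = 4*d**2 (a(d) = (2*d)**2 = 4*d**2)
R = -1179/2 (R = 2 + (-7/8)*(4*(-13)**2) = 2 + (-7*1/8)*(4*169) = 2 - 7/8*676 = 2 - 1183/2 = -1179/2 ≈ -589.50)
J(-102) - R = 1 - 1*(-1179/2) = 1 + 1179/2 = 1181/2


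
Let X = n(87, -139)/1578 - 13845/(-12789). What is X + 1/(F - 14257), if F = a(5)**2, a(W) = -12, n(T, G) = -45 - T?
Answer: 15804860198/15823058097 ≈ 0.99885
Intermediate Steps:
F = 144 (F = (-12)**2 = 144)
X = 1119959/1121169 (X = (-45 - 1*87)/1578 - 13845/(-12789) = (-45 - 87)*(1/1578) - 13845*(-1/12789) = -132*1/1578 + 4615/4263 = -22/263 + 4615/4263 = 1119959/1121169 ≈ 0.99892)
X + 1/(F - 14257) = 1119959/1121169 + 1/(144 - 14257) = 1119959/1121169 + 1/(-14113) = 1119959/1121169 - 1/14113 = 15804860198/15823058097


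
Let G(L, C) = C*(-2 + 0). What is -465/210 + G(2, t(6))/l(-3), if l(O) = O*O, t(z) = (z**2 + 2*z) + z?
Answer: -199/14 ≈ -14.214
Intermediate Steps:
t(z) = z**2 + 3*z
l(O) = O**2
G(L, C) = -2*C (G(L, C) = C*(-2) = -2*C)
-465/210 + G(2, t(6))/l(-3) = -465/210 + (-12*(3 + 6))/((-3)**2) = -465*1/210 - 12*9/9 = -31/14 - 2*54*(1/9) = -31/14 - 108*1/9 = -31/14 - 12 = -199/14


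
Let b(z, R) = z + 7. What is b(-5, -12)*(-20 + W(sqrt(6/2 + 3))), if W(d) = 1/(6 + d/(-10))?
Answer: -23760/599 + 10*sqrt(6)/1797 ≈ -39.652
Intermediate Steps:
b(z, R) = 7 + z
W(d) = 1/(6 - d/10) (W(d) = 1/(6 + d*(-1/10)) = 1/(6 - d/10))
b(-5, -12)*(-20 + W(sqrt(6/2 + 3))) = (7 - 5)*(-20 - 10/(-60 + sqrt(6/2 + 3))) = 2*(-20 - 10/(-60 + sqrt(6*(1/2) + 3))) = 2*(-20 - 10/(-60 + sqrt(3 + 3))) = 2*(-20 - 10/(-60 + sqrt(6))) = -40 - 20/(-60 + sqrt(6))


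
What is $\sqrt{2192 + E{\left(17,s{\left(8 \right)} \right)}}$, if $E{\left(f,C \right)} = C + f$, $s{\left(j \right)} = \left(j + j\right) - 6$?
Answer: $\sqrt{2219} \approx 47.106$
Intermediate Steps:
$s{\left(j \right)} = -6 + 2 j$ ($s{\left(j \right)} = 2 j - 6 = -6 + 2 j$)
$\sqrt{2192 + E{\left(17,s{\left(8 \right)} \right)}} = \sqrt{2192 + \left(\left(-6 + 2 \cdot 8\right) + 17\right)} = \sqrt{2192 + \left(\left(-6 + 16\right) + 17\right)} = \sqrt{2192 + \left(10 + 17\right)} = \sqrt{2192 + 27} = \sqrt{2219}$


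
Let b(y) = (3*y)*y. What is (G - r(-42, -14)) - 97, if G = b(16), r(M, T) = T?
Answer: 685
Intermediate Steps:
b(y) = 3*y**2
G = 768 (G = 3*16**2 = 3*256 = 768)
(G - r(-42, -14)) - 97 = (768 - 1*(-14)) - 97 = (768 + 14) - 97 = 782 - 97 = 685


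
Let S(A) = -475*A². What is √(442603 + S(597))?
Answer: 2*I*√42212918 ≈ 12994.0*I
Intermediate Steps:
√(442603 + S(597)) = √(442603 - 475*597²) = √(442603 - 475*356409) = √(442603 - 169294275) = √(-168851672) = 2*I*√42212918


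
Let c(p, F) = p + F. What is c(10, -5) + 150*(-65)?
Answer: -9745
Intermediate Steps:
c(p, F) = F + p
c(10, -5) + 150*(-65) = (-5 + 10) + 150*(-65) = 5 - 9750 = -9745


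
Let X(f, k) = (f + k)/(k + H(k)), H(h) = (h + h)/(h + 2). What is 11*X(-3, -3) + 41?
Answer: 19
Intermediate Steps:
H(h) = 2*h/(2 + h) (H(h) = (2*h)/(2 + h) = 2*h/(2 + h))
X(f, k) = (f + k)/(k + 2*k/(2 + k))
11*X(-3, -3) + 41 = 11*((2 - 3)*(-3 - 3)/((-3)*(4 - 3))) + 41 = 11*(-⅓*(-1)*(-6)/1) + 41 = 11*(-⅓*1*(-1)*(-6)) + 41 = 11*(-2) + 41 = -22 + 41 = 19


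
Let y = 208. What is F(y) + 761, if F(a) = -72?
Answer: 689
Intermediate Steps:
F(y) + 761 = -72 + 761 = 689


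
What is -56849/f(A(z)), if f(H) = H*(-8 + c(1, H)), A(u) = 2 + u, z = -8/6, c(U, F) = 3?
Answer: 170547/10 ≈ 17055.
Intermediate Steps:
z = -4/3 (z = -8*⅙ = -4/3 ≈ -1.3333)
f(H) = -5*H (f(H) = H*(-8 + 3) = H*(-5) = -5*H)
-56849/f(A(z)) = -56849*(-1/(5*(2 - 4/3))) = -56849/((-5*⅔)) = -56849/(-10/3) = -56849*(-3/10) = 170547/10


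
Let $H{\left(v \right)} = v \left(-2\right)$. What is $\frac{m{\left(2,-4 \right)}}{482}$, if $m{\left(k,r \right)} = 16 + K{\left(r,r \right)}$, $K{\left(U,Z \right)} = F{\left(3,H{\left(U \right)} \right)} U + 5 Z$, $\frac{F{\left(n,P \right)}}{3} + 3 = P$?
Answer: $- \frac{32}{241} \approx -0.13278$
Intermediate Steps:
$H{\left(v \right)} = - 2 v$
$F{\left(n,P \right)} = -9 + 3 P$
$K{\left(U,Z \right)} = 5 Z + U \left(-9 - 6 U\right)$ ($K{\left(U,Z \right)} = \left(-9 + 3 \left(- 2 U\right)\right) U + 5 Z = \left(-9 - 6 U\right) U + 5 Z = U \left(-9 - 6 U\right) + 5 Z = 5 Z + U \left(-9 - 6 U\right)$)
$m{\left(k,r \right)} = 16 - 6 r^{2} - 4 r$ ($m{\left(k,r \right)} = 16 - \left(4 r + 6 r^{2}\right) = 16 - 6 r^{2} - 4 r$)
$\frac{m{\left(2,-4 \right)}}{482} = \frac{16 - 6 \left(-4\right)^{2} - -16}{482} = \left(16 - 96 + 16\right) \frac{1}{482} = \left(-64\right) \frac{1}{482} = - \frac{32}{241}$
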